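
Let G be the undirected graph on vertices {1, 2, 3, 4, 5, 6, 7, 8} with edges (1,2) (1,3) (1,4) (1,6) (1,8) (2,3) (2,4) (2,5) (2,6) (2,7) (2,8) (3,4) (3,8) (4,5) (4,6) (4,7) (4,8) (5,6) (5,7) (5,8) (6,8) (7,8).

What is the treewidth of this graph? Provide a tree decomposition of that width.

Every bag has size at most 5, so the width is 5 − 1 = 4 and tw(G) ≤ 4. Conversely, {1, 2, 3, 4, 8} is a clique of size 5, and the vertices of any clique must share a bag in every tree decomposition; so some bag has ≥ 5 vertices and tw(G) ≥ 4. Therefore the treewidth is 4.

Treewidth 4.
Bags: B1 = {2, 4, 5, 6, 8}  B2 = {1, 2, 4, 6, 8}  B3 = {2, 4, 5, 7, 8}  B4 = {1, 2, 3, 4, 8}
Tree: B1–B2, B1–B3, B2–B4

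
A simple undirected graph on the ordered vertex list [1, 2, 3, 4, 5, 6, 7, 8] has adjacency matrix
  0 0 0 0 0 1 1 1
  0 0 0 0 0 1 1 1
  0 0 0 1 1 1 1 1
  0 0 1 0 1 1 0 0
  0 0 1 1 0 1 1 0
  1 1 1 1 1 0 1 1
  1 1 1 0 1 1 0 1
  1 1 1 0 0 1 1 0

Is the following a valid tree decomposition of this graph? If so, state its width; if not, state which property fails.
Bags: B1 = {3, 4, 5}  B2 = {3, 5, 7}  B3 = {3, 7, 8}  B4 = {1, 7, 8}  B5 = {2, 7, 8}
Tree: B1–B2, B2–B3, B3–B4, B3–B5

No — vertex 6 appears in no bag.

A tree decomposition must satisfy three properties: every vertex lies in some bag; for every edge, both endpoints lie together in some bag; and for every vertex, the bags containing it form a connected subtree. Here vertex 6 appears in no bag, so the decomposition is invalid.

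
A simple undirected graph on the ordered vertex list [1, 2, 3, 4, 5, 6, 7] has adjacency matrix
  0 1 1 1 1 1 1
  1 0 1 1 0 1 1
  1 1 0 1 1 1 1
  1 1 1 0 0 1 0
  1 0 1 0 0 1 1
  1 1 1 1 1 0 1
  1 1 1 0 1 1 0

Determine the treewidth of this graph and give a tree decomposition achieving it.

Each bag holds 5 vertices, so the decomposition has width 4, which upper-bounds the treewidth. On the other hand G contains the 5-clique {1, 2, 3, 4, 6}. A clique must lie in a single bag of any decomposition, so no decomposition can have width below 4. The upper and lower bounds meet at 4, so that is the treewidth.

Treewidth 4.
One optimal decomposition is:
Bags: B1 = {1, 2, 3, 6, 7}  B2 = {1, 2, 3, 4, 6}  B3 = {1, 3, 5, 6, 7}
Tree: B1–B2, B1–B3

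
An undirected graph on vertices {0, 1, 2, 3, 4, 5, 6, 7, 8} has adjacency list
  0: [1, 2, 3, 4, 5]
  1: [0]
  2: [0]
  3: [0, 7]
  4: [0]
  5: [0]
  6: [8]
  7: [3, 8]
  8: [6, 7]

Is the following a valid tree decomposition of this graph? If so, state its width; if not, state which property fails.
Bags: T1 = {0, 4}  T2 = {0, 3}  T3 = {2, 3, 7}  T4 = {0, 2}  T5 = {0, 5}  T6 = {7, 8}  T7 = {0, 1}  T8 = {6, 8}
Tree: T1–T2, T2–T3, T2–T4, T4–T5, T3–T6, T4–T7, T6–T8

No — bags containing vertex 2 are not connected in the tree.

A tree decomposition must satisfy three properties: every vertex lies in some bag; for every edge, both endpoints lie together in some bag; and for every vertex, the bags containing it form a connected subtree. Here bags containing vertex 2 are not connected in the tree, so the decomposition is invalid.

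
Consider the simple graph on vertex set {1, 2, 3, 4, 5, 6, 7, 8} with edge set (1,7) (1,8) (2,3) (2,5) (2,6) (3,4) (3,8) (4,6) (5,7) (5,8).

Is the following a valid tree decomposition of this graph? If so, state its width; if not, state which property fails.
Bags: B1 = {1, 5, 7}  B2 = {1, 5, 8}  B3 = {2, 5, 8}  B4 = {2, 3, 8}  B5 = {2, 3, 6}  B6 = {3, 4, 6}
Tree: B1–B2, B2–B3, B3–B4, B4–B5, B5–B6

Yes; width 2.

Checking the three conditions: (i) the bags cover all of {1, 2, 3, 4, 5, 6, 7, 8}; (ii) for each edge, some bag contains both endpoints; (iii) the bags containing any fixed vertex form a subtree. All hold, so the decomposition is valid with width 3 − 1 = 2.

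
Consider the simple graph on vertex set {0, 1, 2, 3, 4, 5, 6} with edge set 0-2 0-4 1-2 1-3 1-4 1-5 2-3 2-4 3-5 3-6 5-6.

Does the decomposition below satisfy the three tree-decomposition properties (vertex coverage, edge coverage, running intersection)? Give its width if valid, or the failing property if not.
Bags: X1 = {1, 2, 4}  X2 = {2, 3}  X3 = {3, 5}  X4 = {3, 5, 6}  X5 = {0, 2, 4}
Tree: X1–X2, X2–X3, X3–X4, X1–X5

A tree decomposition must satisfy three properties: every vertex lies in some bag; for every edge, both endpoints lie together in some bag; and for every vertex, the bags containing it form a connected subtree. Here edge (1,3) lies in no bag, so the decomposition is invalid.

No — edge (1,3) lies in no bag.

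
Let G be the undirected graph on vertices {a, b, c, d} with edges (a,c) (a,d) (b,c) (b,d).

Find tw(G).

2

A width-2 tree decomposition is:
Bags: B1 = {a, b, c}  B2 = {a, b, d}
Tree: B1–B2
Each bag holds 3 vertices, so the decomposition has width 2, which upper-bounds the treewidth. Since b–c–a–d–b is a cycle in G, G is not acyclic. Forests are exactly the graphs of treewidth ≤ 1, so tw(G) ≥ 2. Therefore the treewidth is 2.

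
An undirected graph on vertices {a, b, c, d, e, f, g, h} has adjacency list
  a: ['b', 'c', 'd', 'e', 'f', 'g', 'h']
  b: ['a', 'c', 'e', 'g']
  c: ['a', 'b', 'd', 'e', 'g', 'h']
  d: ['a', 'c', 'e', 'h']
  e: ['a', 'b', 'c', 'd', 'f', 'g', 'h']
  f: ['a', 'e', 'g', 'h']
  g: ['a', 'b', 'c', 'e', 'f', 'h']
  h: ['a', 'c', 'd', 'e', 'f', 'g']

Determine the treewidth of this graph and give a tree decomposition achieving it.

Treewidth 4.
One such decomposition:
Bags: B1 = {a, c, d, e, h}  B2 = {a, c, e, g, h}  B3 = {a, b, c, e, g}  B4 = {a, e, f, g, h}
Tree: B1–B2, B2–B3, B2–B4

Every bag has size at most 5, so the width is 5 − 1 = 4 and tw(G) ≤ 4. On the other hand G contains the 5-clique {a, c, d, e, h}. A clique must lie in a single bag of any decomposition, so no decomposition can have width below 4. The upper and lower bounds meet at 4, so that is the treewidth.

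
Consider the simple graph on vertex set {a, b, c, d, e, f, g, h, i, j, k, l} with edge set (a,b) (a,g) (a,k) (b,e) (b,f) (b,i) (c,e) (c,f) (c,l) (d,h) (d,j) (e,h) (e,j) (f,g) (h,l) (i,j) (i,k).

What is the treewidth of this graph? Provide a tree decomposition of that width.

The largest bag has 4 vertices, giving width 3; this decomposition certifies tw(G) ≤ 3. For the lower bound: the 4 vertex sets {d,h,l}, {j}, {e}, {b,c,f,i} are disjoint, each induces a connected subgraph, and every pair is joined by at least one edge of G. Contracting each set to a single vertex therefore yields K_{4} as a minor, and since treewidth is minor-monotone, tw(G) ≥ tw(K_{4}) = 3. Combining the bounds, tw(G) = 3.

Treewidth 3.
One optimal decomposition is:
Bags: B1 = {d, h, j, l}  B2 = {e, h, j, l}  B3 = {c, e, j, l}  B4 = {c, e, i, j}  B5 = {b, c, e, i}  B6 = {b, c, f, i}  B7 = {b, f, i, k}  B8 = {a, b, f, k}  B9 = {a, f, g, k}
Tree: B1–B2, B2–B3, B3–B4, B4–B5, B5–B6, B6–B7, B7–B8, B8–B9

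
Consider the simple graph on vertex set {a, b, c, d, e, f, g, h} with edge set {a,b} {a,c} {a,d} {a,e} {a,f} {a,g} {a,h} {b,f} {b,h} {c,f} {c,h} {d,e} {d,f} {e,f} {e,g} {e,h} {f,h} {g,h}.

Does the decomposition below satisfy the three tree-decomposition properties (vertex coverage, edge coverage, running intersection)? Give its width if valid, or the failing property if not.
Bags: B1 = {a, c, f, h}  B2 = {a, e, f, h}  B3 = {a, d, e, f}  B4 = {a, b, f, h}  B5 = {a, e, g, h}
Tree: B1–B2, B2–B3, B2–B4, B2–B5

Checking the three conditions: (i) the bags cover all of {a, b, c, d, e, f, g, h}; (ii) for each edge, some bag contains both endpoints; (iii) the bags containing any fixed vertex form a subtree. All hold, so the decomposition is valid with width 4 − 1 = 3.

Yes; width 3.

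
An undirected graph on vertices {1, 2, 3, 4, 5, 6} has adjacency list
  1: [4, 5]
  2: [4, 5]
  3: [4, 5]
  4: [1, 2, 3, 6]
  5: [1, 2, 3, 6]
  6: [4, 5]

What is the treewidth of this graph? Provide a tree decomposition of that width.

Each bag holds 3 vertices, so the decomposition has width 2, which upper-bounds the treewidth. For the lower bound, G contains the cycle 2–4–1–5–2, so G is not a forest; only forests have treewidth ≤ 1, hence tw(G) ≥ 2. Hence tw(G) = 2 exactly.

Treewidth 2.
One such decomposition:
Bags: B1 = {2, 4, 5}  B2 = {1, 4, 5}  B3 = {3, 4, 5}  B4 = {4, 5, 6}
Tree: B1–B2, B2–B3, B3–B4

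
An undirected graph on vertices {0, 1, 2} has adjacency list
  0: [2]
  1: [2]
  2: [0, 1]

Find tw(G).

A width-1 tree decomposition is:
Bags: B1 = {0, 2}  B2 = {1, 2}
Tree: B1–B2
Each bag holds 2 vertices, so the decomposition has width 1, which upper-bounds the treewidth. Any graph with an edge has treewidth ≥ 1, and G has the edge 0–2. Therefore the treewidth is 1.

1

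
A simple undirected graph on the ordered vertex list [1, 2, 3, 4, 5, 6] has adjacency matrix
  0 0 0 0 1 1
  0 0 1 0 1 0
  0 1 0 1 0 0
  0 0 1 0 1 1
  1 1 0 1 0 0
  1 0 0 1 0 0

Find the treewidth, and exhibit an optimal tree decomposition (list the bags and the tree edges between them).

Treewidth 2.
One such decomposition:
Bags: B1 = {1, 4, 6}  B2 = {1, 4, 5}  B3 = {3, 4, 5}  B4 = {2, 3, 5}
Tree: B1–B2, B2–B3, B3–B4

Each bag holds 3 vertices, so the decomposition has width 2, which upper-bounds the treewidth. Since 6–1–5–4–6 is a cycle in G, G is not acyclic. Forests are exactly the graphs of treewidth ≤ 1, so tw(G) ≥ 2. Hence tw(G) = 2 exactly.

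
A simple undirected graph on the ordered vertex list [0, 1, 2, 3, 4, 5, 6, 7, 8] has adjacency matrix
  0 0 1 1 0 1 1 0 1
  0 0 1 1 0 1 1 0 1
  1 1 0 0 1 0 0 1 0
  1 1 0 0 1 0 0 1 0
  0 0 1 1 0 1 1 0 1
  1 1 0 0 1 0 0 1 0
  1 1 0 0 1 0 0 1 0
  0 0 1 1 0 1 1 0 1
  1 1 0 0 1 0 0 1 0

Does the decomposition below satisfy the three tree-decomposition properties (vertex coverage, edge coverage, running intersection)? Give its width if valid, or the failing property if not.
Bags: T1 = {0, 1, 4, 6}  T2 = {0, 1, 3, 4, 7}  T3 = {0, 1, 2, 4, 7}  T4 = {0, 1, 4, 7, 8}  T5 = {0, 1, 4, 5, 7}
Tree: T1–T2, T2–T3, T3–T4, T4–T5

A tree decomposition must satisfy three properties: every vertex lies in some bag; for every edge, both endpoints lie together in some bag; and for every vertex, the bags containing it form a connected subtree. Here edge (7,6) lies in no bag, so the decomposition is invalid.

No — edge (7,6) lies in no bag.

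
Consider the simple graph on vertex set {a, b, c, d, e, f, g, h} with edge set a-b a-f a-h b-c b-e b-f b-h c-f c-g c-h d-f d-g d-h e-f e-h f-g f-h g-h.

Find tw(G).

3

A width-3 tree decomposition is:
Bags: B1 = {c, f, g, h}  B2 = {b, c, f, h}  B3 = {a, b, f, h}  B4 = {b, e, f, h}  B5 = {d, f, g, h}
Tree: B1–B2, B2–B3, B3–B4, B1–B5
Each bag holds 4 vertices, so the decomposition has width 3, which upper-bounds the treewidth. For the lower bound, the 4 vertices {d, f, g, h} are pairwise adjacent, and any tree decomposition puts a clique entirely inside one bag — forcing width ≥ 3. The upper and lower bounds meet at 3, so that is the treewidth.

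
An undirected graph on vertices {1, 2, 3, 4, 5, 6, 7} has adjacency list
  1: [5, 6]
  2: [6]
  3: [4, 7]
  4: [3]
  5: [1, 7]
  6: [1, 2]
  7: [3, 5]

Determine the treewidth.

A width-1 tree decomposition is:
Bags: B1 = {2, 6}  B2 = {1, 6}  B3 = {1, 5}  B4 = {5, 7}  B5 = {3, 7}  B6 = {3, 4}
Tree: B1–B2, B2–B3, B3–B4, B4–B5, B5–B6
The largest bag has 2 vertices, giving width 1; this decomposition certifies tw(G) ≤ 1. Since G has at least one edge (e.g. 2–6), it is not an edgeless graph, so tw(G) ≥ 1. Therefore the treewidth is 1.

1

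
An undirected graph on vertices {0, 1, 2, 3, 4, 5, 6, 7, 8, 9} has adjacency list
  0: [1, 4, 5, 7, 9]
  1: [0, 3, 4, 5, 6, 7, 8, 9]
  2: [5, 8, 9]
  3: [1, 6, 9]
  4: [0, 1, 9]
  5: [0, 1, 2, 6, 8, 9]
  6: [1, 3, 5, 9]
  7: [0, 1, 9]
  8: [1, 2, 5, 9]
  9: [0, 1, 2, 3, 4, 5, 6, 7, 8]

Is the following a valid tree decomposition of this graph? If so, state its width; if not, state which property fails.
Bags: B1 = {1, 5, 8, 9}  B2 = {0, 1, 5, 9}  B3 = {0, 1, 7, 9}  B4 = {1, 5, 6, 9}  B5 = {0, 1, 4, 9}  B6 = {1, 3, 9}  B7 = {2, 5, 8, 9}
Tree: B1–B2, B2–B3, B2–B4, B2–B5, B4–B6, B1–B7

A tree decomposition must satisfy three properties: every vertex lies in some bag; for every edge, both endpoints lie together in some bag; and for every vertex, the bags containing it form a connected subtree. Here edge (6,3) lies in no bag, so the decomposition is invalid.

No — edge (6,3) lies in no bag.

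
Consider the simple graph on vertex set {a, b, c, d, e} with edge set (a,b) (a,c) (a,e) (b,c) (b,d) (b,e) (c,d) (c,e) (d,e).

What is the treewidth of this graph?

A width-3 tree decomposition is:
Bags: B1 = {a, b, c, e}  B2 = {b, c, d, e}
Tree: B1–B2
The largest bag has 4 vertices, giving width 3; this decomposition certifies tw(G) ≤ 3. Conversely, {b, c, d, e} is a clique of size 4, and the vertices of any clique must share a bag in every tree decomposition; so some bag has ≥ 4 vertices and tw(G) ≥ 3. The upper and lower bounds meet at 3, so that is the treewidth.

3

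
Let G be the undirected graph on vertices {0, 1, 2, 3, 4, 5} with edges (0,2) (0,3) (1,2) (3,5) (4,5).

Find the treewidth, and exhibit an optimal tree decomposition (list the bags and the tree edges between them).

Every bag has size at most 2, so the width is 2 − 1 = 1 and tw(G) ≤ 1. Any graph with an edge has treewidth ≥ 1, and G has the edge 1–2. Combining the bounds, tw(G) = 1.

Treewidth 1.
One such decomposition:
Bags: B1 = {1, 2}  B2 = {0, 2}  B3 = {0, 3}  B4 = {3, 5}  B5 = {4, 5}
Tree: B1–B2, B2–B3, B3–B4, B4–B5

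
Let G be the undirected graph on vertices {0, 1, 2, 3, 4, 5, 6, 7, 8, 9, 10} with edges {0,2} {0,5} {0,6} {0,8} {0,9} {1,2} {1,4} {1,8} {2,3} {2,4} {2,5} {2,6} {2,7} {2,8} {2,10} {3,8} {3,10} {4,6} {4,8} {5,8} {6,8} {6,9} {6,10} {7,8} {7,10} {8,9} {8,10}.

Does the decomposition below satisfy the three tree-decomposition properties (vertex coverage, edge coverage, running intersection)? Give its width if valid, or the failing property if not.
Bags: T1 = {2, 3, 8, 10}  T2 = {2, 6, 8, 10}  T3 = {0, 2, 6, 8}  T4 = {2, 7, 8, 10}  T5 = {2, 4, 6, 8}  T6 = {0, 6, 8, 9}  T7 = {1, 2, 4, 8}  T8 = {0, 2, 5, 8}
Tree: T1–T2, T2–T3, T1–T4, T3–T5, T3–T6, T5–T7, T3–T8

Every vertex of G appears in some bag (union = {0, 1, 2, 3, 4, 5, 6, 7, 8, 9, 10}); every edge is covered by a bag; and for each vertex v the set of bags containing v is connected in the bag tree. The decomposition is therefore valid. The largest bag has 4 vertices, so the width is 3.

Yes; width 3.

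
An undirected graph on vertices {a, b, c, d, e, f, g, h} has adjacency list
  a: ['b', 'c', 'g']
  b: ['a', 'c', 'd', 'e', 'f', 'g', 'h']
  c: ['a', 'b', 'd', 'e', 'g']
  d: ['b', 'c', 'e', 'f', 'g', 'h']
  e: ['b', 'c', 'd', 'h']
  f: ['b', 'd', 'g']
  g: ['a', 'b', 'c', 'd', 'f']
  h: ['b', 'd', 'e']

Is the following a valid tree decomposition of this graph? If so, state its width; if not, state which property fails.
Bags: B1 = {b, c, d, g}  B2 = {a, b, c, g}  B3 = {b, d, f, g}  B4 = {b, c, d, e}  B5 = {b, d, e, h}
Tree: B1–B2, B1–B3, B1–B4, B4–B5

Checking the three conditions: (i) the bags cover all of {a, b, c, d, e, f, g, h}; (ii) for each edge, some bag contains both endpoints; (iii) the bags containing any fixed vertex form a subtree. All hold, so the decomposition is valid with width 4 − 1 = 3.

Yes; width 3.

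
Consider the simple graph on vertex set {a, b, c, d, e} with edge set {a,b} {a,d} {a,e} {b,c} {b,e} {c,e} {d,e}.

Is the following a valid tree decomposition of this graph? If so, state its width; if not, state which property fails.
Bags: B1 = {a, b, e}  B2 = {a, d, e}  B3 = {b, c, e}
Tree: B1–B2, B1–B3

Yes; width 2.

Every vertex of G appears in some bag (union = {a, b, c, d, e}); every edge is covered by a bag; and for each vertex v the set of bags containing v is connected in the bag tree. The decomposition is therefore valid. The largest bag has 3 vertices, so the width is 2.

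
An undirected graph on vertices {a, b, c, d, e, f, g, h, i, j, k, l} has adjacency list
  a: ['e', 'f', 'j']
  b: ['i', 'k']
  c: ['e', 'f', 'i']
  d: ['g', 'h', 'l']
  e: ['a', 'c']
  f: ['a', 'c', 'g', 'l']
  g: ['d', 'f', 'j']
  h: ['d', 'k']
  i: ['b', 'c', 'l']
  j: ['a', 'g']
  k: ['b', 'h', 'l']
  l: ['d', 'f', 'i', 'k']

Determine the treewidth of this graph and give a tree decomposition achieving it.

The largest bag has 4 vertices, giving width 3; this decomposition certifies tw(G) ≤ 3. For the lower bound: the 4 vertex sets {b,h,k}, {i}, {l}, {c,d,f,g} are disjoint, each induces a connected subgraph, and every pair is joined by at least one edge of G. Contracting each set to a single vertex therefore yields K_{4} as a minor, and since treewidth is minor-monotone, tw(G) ≥ tw(K_{4}) = 3. The upper and lower bounds meet at 3, so that is the treewidth.

Treewidth 3.
Bags: B1 = {b, h, i, k}  B2 = {h, i, k, l}  B3 = {d, h, i, l}  B4 = {c, d, i, l}  B5 = {c, d, f, l}  B6 = {c, d, f, g}  B7 = {c, e, f, g}  B8 = {a, e, f, g}  B9 = {a, e, g, j}
Tree: B1–B2, B2–B3, B3–B4, B4–B5, B5–B6, B6–B7, B7–B8, B8–B9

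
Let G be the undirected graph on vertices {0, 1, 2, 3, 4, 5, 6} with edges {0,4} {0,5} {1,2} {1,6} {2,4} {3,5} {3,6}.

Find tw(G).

A width-2 tree decomposition is:
Bags: B1 = {1, 2, 4}  B2 = {1, 4, 6}  B3 = {3, 4, 6}  B4 = {3, 4, 5}  B5 = {0, 4, 5}
Tree: B1–B2, B2–B3, B3–B4, B4–B5
Every bag has size at most 3, so the width is 3 − 1 = 2 and tw(G) ≤ 2. For the lower bound, G contains the cycle 4–2–1–6–3–5–0–4, so G is not a forest; only forests have treewidth ≤ 1, hence tw(G) ≥ 2. Combining the bounds, tw(G) = 2.

2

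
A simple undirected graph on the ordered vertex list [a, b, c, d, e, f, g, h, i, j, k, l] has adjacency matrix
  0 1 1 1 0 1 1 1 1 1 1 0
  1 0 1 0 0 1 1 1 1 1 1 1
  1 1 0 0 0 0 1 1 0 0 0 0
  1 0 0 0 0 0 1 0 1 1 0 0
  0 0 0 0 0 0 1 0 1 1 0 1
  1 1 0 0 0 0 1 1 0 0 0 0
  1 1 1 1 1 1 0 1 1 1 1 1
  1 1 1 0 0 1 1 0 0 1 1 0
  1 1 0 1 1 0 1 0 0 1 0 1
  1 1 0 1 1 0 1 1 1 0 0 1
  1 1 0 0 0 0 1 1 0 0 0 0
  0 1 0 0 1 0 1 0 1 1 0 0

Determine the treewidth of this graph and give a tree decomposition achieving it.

Treewidth 4.
One optimal decomposition is:
Bags: B1 = {a, b, g, i, j}  B2 = {b, g, i, j, l}  B3 = {a, b, g, h, j}  B4 = {a, b, f, g, h}  B5 = {a, d, g, i, j}  B6 = {a, b, g, h, k}  B7 = {e, g, i, j, l}  B8 = {a, b, c, g, h}
Tree: B1–B2, B1–B3, B3–B4, B1–B5, B4–B6, B2–B7, B4–B8

Each bag holds 5 vertices, so the decomposition has width 4, which upper-bounds the treewidth. For the lower bound, the 5 vertices {a, d, g, i, j} are pairwise adjacent, and any tree decomposition puts a clique entirely inside one bag — forcing width ≥ 4. The upper and lower bounds meet at 4, so that is the treewidth.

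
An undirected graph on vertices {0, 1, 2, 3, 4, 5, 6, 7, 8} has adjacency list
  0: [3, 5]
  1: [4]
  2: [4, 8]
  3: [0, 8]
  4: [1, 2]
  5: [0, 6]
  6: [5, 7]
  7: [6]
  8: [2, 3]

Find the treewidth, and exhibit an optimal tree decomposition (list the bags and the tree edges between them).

Treewidth 1.
One optimal decomposition is:
Bags: B1 = {1, 4}  B2 = {2, 4}  B3 = {2, 8}  B4 = {3, 8}  B5 = {0, 3}  B6 = {0, 5}  B7 = {5, 6}  B8 = {6, 7}
Tree: B1–B2, B2–B3, B3–B4, B4–B5, B5–B6, B6–B7, B7–B8

The largest bag has 2 vertices, giving width 1; this decomposition certifies tw(G) ≤ 1. Any graph with an edge has treewidth ≥ 1, and G has the edge 1–4. Combining the bounds, tw(G) = 1.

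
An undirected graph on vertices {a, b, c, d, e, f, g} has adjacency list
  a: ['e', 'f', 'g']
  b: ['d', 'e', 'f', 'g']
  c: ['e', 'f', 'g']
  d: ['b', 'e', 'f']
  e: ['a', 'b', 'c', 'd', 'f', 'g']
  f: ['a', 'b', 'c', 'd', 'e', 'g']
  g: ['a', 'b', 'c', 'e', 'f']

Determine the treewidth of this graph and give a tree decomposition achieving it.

The largest bag has 4 vertices, giving width 3; this decomposition certifies tw(G) ≤ 3. Conversely, {b, d, e, f} is a clique of size 4, and the vertices of any clique must share a bag in every tree decomposition; so some bag has ≥ 4 vertices and tw(G) ≥ 3. Therefore the treewidth is 3.

Treewidth 3.
One such decomposition:
Bags: B1 = {c, e, f, g}  B2 = {b, e, f, g}  B3 = {a, e, f, g}  B4 = {b, d, e, f}
Tree: B1–B2, B2–B3, B2–B4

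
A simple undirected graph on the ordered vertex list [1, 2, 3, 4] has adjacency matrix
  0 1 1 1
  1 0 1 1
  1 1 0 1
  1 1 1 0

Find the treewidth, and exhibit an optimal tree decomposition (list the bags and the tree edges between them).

A single bag containing all 4 vertices is trivially a valid decomposition of width 3. Conversely, {1, 2, 3, 4} is a clique of size 4, and the vertices of any clique must share a bag in every tree decomposition; so some bag has ≥ 4 vertices and tw(G) ≥ 3. Therefore the treewidth is 3.

Treewidth 3.
One such decomposition:
Bags: B1 = {1, 2, 3, 4}
Tree: (single bag)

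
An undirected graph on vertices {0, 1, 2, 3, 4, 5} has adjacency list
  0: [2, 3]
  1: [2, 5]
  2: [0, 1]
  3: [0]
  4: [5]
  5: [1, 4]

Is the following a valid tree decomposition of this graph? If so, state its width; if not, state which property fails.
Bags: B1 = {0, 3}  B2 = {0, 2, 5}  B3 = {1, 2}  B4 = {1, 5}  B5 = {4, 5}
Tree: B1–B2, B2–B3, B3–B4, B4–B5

A tree decomposition must satisfy three properties: every vertex lies in some bag; for every edge, both endpoints lie together in some bag; and for every vertex, the bags containing it form a connected subtree. Here bags containing vertex 5 are not connected in the tree, so the decomposition is invalid.

No — bags containing vertex 5 are not connected in the tree.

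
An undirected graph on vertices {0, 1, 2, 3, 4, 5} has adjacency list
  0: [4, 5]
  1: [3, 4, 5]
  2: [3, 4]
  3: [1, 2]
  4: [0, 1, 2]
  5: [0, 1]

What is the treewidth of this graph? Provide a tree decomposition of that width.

Each bag holds 3 vertices, so the decomposition has width 2, which upper-bounds the treewidth. The edges 5–0–4–1–5 form a cycle, so G is not a tree and its treewidth is at least 2. Combining the bounds, tw(G) = 2.

Treewidth 2.
Bags: B1 = {0, 1, 5}  B2 = {0, 1, 4}  B3 = {1, 3, 4}  B4 = {2, 3, 4}
Tree: B1–B2, B2–B3, B3–B4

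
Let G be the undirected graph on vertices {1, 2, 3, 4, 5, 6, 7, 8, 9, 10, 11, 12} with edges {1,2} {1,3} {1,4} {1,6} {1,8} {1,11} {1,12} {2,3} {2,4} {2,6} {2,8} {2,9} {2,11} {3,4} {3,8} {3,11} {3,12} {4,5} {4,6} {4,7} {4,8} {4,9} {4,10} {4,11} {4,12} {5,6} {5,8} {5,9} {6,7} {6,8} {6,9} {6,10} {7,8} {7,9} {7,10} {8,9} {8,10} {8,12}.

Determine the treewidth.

A width-4 tree decomposition is:
Bags: B1 = {2, 4, 6, 8, 9}  B2 = {4, 6, 7, 8, 9}  B3 = {1, 2, 4, 6, 8}  B4 = {1, 2, 3, 4, 8}  B5 = {4, 6, 7, 8, 10}  B6 = {4, 5, 6, 8, 9}  B7 = {1, 2, 3, 4, 11}  B8 = {1, 3, 4, 8, 12}
Tree: B1–B2, B1–B3, B3–B4, B2–B5, B2–B6, B4–B7, B4–B8
Each bag holds 5 vertices, so the decomposition has width 4, which upper-bounds the treewidth. Conversely, {1, 2, 3, 4, 8} is a clique of size 5, and the vertices of any clique must share a bag in every tree decomposition; so some bag has ≥ 5 vertices and tw(G) ≥ 4. The upper and lower bounds meet at 4, so that is the treewidth.

4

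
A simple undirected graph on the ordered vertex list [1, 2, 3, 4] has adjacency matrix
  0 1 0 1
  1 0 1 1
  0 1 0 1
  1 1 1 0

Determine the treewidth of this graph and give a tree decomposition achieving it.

Each bag holds 3 vertices, so the decomposition has width 2, which upper-bounds the treewidth. Conversely, {1, 2, 4} is a clique of size 3, and the vertices of any clique must share a bag in every tree decomposition; so some bag has ≥ 3 vertices and tw(G) ≥ 2. Combining the bounds, tw(G) = 2.

Treewidth 2.
One optimal decomposition is:
Bags: B1 = {1, 2, 4}  B2 = {2, 3, 4}
Tree: B1–B2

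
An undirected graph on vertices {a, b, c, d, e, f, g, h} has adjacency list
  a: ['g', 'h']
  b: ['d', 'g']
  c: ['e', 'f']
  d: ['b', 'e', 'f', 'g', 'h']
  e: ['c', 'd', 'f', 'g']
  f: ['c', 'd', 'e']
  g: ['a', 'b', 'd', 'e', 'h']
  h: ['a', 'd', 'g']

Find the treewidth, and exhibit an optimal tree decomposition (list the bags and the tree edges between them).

Treewidth 2.
Bags: B1 = {d, g, h}  B2 = {d, e, g}  B3 = {d, e, f}  B4 = {b, d, g}  B5 = {a, g, h}  B6 = {c, e, f}
Tree: B1–B2, B2–B3, B1–B4, B1–B5, B3–B6

The largest bag has 3 vertices, giving width 2; this decomposition certifies tw(G) ≤ 2. On the other hand G contains the 3-clique {d, e, g}. A clique must lie in a single bag of any decomposition, so no decomposition can have width below 2. Combining the bounds, tw(G) = 2.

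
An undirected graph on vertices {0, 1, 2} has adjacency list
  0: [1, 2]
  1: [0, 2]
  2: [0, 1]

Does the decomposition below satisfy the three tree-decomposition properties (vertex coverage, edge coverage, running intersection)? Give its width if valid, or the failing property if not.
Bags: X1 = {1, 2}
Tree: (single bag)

No — vertex 0 appears in no bag.

A tree decomposition must satisfy three properties: every vertex lies in some bag; for every edge, both endpoints lie together in some bag; and for every vertex, the bags containing it form a connected subtree. Here vertex 0 appears in no bag, so the decomposition is invalid.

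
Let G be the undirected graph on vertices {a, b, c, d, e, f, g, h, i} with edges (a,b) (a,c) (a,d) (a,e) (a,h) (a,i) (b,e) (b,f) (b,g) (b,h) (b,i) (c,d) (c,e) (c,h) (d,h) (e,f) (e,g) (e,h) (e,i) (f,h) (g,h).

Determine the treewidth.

3

A width-3 tree decomposition is:
Bags: B1 = {a, b, e, h}  B2 = {a, c, e, h}  B3 = {a, b, e, i}  B4 = {b, e, f, h}  B5 = {b, e, g, h}  B6 = {a, c, d, h}
Tree: B1–B2, B1–B3, B1–B4, B1–B5, B2–B6
Every bag has size at most 4, so the width is 4 − 1 = 3 and tw(G) ≤ 3. For the lower bound, the 4 vertices {a, c, d, h} are pairwise adjacent, and any tree decomposition puts a clique entirely inside one bag — forcing width ≥ 3. The upper and lower bounds meet at 3, so that is the treewidth.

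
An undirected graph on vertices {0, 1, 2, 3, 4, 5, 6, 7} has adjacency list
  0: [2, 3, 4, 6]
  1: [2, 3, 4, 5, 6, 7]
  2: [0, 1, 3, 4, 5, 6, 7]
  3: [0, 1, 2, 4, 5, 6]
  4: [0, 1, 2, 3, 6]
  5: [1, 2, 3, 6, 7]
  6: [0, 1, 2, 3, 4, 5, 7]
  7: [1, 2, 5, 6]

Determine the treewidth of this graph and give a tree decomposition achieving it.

Each bag holds 5 vertices, so the decomposition has width 4, which upper-bounds the treewidth. For the lower bound, the 5 vertices {0, 2, 3, 4, 6} are pairwise adjacent, and any tree decomposition puts a clique entirely inside one bag — forcing width ≥ 4. The upper and lower bounds meet at 4, so that is the treewidth.

Treewidth 4.
One optimal decomposition is:
Bags: B1 = {1, 2, 3, 5, 6}  B2 = {1, 2, 5, 6, 7}  B3 = {1, 2, 3, 4, 6}  B4 = {0, 2, 3, 4, 6}
Tree: B1–B2, B1–B3, B3–B4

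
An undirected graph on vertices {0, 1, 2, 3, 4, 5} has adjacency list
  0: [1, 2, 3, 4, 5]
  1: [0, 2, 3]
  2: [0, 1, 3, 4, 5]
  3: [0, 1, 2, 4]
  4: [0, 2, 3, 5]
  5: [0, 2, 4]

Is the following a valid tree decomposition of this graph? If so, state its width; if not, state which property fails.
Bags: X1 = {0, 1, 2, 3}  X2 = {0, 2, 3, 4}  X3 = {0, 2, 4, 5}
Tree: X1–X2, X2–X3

Checking the three conditions: (i) the bags cover all of {0, 1, 2, 3, 4, 5}; (ii) for each edge, some bag contains both endpoints; (iii) the bags containing any fixed vertex form a subtree. All hold, so the decomposition is valid with width 4 − 1 = 3.

Yes; width 3.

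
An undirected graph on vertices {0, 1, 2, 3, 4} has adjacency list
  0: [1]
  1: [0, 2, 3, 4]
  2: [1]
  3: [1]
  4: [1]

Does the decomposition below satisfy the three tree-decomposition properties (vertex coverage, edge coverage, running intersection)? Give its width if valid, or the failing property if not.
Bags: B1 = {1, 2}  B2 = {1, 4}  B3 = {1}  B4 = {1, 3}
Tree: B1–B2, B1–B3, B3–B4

No — vertex 0 appears in no bag.

A tree decomposition must satisfy three properties: every vertex lies in some bag; for every edge, both endpoints lie together in some bag; and for every vertex, the bags containing it form a connected subtree. Here vertex 0 appears in no bag, so the decomposition is invalid.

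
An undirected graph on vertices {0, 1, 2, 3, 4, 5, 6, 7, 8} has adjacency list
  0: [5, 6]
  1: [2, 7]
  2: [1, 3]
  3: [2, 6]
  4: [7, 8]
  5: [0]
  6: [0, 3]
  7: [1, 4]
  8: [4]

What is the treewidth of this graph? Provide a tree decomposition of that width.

Treewidth 1.
Bags: B1 = {0, 5}  B2 = {0, 6}  B3 = {3, 6}  B4 = {2, 3}  B5 = {1, 2}  B6 = {1, 7}  B7 = {4, 7}  B8 = {4, 8}
Tree: B1–B2, B2–B3, B3–B4, B4–B5, B5–B6, B6–B7, B7–B8

Each bag holds 2 vertices, so the decomposition has width 1, which upper-bounds the treewidth. G has an edge, so its treewidth is at least 1. Combining the bounds, tw(G) = 1.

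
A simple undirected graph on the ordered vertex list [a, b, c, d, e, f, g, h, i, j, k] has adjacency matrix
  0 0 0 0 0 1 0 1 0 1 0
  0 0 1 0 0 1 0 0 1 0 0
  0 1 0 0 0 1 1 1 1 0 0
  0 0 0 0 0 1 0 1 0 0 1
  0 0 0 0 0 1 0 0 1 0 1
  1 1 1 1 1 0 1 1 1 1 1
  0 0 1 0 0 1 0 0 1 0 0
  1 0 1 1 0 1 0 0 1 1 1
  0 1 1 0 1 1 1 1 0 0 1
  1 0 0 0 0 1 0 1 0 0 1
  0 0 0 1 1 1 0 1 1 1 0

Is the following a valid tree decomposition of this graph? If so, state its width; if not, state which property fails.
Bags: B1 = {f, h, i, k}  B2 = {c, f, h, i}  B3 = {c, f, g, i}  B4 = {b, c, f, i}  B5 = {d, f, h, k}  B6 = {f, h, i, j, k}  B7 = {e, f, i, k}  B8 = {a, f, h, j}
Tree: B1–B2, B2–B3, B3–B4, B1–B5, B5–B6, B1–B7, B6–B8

A tree decomposition must satisfy three properties: every vertex lies in some bag; for every edge, both endpoints lie together in some bag; and for every vertex, the bags containing it form a connected subtree. Here bags containing vertex i are not connected in the tree, so the decomposition is invalid.

No — bags containing vertex i are not connected in the tree.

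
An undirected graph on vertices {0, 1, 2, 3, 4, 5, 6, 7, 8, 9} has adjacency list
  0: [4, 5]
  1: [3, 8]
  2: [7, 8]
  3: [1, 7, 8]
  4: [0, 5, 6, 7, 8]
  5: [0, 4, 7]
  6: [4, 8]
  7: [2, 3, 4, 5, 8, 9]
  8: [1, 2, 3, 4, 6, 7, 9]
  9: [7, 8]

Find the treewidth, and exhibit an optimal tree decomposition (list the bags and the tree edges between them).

Every bag has size at most 3, so the width is 3 − 1 = 2 and tw(G) ≤ 2. Conversely, {0, 4, 5} is a clique of size 3, and the vertices of any clique must share a bag in every tree decomposition; so some bag has ≥ 3 vertices and tw(G) ≥ 2. Therefore the treewidth is 2.

Treewidth 2.
One optimal decomposition is:
Bags: B1 = {4, 7, 8}  B2 = {3, 7, 8}  B3 = {2, 7, 8}  B4 = {4, 6, 8}  B5 = {4, 5, 7}  B6 = {0, 4, 5}  B7 = {7, 8, 9}  B8 = {1, 3, 8}
Tree: B1–B2, B2–B3, B1–B4, B1–B5, B5–B6, B2–B7, B2–B8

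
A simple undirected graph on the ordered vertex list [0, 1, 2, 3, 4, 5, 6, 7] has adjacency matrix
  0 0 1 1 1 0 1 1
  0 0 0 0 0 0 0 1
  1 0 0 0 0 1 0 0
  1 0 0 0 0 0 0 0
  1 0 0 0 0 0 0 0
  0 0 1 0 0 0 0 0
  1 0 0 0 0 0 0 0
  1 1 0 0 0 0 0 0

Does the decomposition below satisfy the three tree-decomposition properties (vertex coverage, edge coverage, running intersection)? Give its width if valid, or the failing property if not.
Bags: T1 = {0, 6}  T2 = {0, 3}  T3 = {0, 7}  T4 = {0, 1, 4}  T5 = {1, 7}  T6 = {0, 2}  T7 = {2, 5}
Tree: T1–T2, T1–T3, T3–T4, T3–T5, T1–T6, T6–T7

A tree decomposition must satisfy three properties: every vertex lies in some bag; for every edge, both endpoints lie together in some bag; and for every vertex, the bags containing it form a connected subtree. Here bags containing vertex 1 are not connected in the tree, so the decomposition is invalid.

No — bags containing vertex 1 are not connected in the tree.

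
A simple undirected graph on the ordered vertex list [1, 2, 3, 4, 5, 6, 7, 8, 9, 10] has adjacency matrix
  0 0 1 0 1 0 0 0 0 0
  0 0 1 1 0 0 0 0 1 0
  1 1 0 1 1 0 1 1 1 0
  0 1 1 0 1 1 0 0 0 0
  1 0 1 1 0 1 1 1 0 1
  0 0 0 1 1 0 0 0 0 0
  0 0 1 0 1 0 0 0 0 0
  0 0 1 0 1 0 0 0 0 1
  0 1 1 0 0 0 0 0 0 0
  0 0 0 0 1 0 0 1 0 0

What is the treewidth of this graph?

A width-2 tree decomposition is:
Bags: B1 = {3, 5, 8}  B2 = {5, 8, 10}  B3 = {3, 4, 5}  B4 = {2, 3, 4}  B5 = {2, 3, 9}  B6 = {1, 3, 5}  B7 = {4, 5, 6}  B8 = {3, 5, 7}
Tree: B1–B2, B1–B3, B3–B4, B4–B5, B1–B6, B3–B7, B1–B8
Each bag holds 3 vertices, so the decomposition has width 2, which upper-bounds the treewidth. For the lower bound, the 3 vertices {5, 8, 10} are pairwise adjacent, and any tree decomposition puts a clique entirely inside one bag — forcing width ≥ 2. The upper and lower bounds meet at 2, so that is the treewidth.

2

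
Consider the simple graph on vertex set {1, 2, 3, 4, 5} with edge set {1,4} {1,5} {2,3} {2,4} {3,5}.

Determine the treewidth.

A width-2 tree decomposition is:
Bags: B1 = {1, 4, 5}  B2 = {2, 4, 5}  B3 = {2, 3, 5}
Tree: B1–B2, B2–B3
The largest bag has 3 vertices, giving width 2; this decomposition certifies tw(G) ≤ 2. For the lower bound, G contains the cycle 5–1–4–2–3–5, so G is not a forest; only forests have treewidth ≤ 1, hence tw(G) ≥ 2. Therefore the treewidth is 2.

2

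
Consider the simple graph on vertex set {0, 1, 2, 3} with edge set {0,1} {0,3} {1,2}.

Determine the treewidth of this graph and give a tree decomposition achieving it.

The largest bag has 2 vertices, giving width 1; this decomposition certifies tw(G) ≤ 1. Since G has at least one edge (e.g. 0–3), it is not an edgeless graph, so tw(G) ≥ 1. Hence tw(G) = 1 exactly.

Treewidth 1.
One optimal decomposition is:
Bags: B1 = {0, 3}  B2 = {0, 1}  B3 = {1, 2}
Tree: B1–B2, B2–B3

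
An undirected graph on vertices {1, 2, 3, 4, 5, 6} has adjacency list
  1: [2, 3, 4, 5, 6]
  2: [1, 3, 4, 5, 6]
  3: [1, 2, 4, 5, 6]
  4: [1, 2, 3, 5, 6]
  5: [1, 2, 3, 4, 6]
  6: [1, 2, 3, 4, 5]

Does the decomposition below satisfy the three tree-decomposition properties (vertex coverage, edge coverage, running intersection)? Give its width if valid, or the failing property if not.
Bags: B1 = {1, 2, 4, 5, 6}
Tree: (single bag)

A tree decomposition must satisfy three properties: every vertex lies in some bag; for every edge, both endpoints lie together in some bag; and for every vertex, the bags containing it form a connected subtree. Here vertex 3 appears in no bag, so the decomposition is invalid.

No — vertex 3 appears in no bag.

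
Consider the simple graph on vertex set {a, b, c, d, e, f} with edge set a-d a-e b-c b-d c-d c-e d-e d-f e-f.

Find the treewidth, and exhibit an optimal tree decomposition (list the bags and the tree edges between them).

Treewidth 2.
One optimal decomposition is:
Bags: B1 = {a, d, e}  B2 = {c, d, e}  B3 = {d, e, f}  B4 = {b, c, d}
Tree: B1–B2, B1–B3, B2–B4

The largest bag has 3 vertices, giving width 2; this decomposition certifies tw(G) ≤ 2. Conversely, {d, e, f} is a clique of size 3, and the vertices of any clique must share a bag in every tree decomposition; so some bag has ≥ 3 vertices and tw(G) ≥ 2. Therefore the treewidth is 2.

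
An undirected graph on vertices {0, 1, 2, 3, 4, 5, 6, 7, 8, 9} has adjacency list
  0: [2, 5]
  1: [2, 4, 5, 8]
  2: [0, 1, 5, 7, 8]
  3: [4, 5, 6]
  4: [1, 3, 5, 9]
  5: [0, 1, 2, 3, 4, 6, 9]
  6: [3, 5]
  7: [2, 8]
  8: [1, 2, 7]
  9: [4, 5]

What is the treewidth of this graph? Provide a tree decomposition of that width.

Treewidth 2.
One optimal decomposition is:
Bags: B1 = {1, 4, 5}  B2 = {1, 2, 5}  B3 = {3, 4, 5}  B4 = {4, 5, 9}  B5 = {3, 5, 6}  B6 = {0, 2, 5}  B7 = {1, 2, 8}  B8 = {2, 7, 8}
Tree: B1–B2, B1–B3, B1–B4, B3–B5, B2–B6, B2–B7, B7–B8

Each bag holds 3 vertices, so the decomposition has width 2, which upper-bounds the treewidth. For the lower bound, the 3 vertices {1, 2, 8} are pairwise adjacent, and any tree decomposition puts a clique entirely inside one bag — forcing width ≥ 2. Hence tw(G) = 2 exactly.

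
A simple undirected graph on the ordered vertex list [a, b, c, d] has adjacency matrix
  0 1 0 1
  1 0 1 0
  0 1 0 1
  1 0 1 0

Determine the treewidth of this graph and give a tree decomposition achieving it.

Treewidth 2.
One such decomposition:
Bags: B1 = {a, b, d}  B2 = {b, c, d}
Tree: B1–B2

Each bag holds 3 vertices, so the decomposition has width 2, which upper-bounds the treewidth. The edges d–a–b–c–d form a cycle, so G is not a tree and its treewidth is at least 2. Hence tw(G) = 2 exactly.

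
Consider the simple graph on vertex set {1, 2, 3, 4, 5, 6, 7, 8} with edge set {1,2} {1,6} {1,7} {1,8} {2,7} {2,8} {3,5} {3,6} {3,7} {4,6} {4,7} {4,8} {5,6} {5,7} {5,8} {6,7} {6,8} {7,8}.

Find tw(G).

3

A width-3 tree decomposition is:
Bags: B1 = {1, 6, 7, 8}  B2 = {5, 6, 7, 8}  B3 = {3, 5, 6, 7}  B4 = {4, 6, 7, 8}  B5 = {1, 2, 7, 8}
Tree: B1–B2, B2–B3, B1–B4, B1–B5
The largest bag has 4 vertices, giving width 3; this decomposition certifies tw(G) ≤ 3. On the other hand G contains the 4-clique {1, 2, 7, 8}. A clique must lie in a single bag of any decomposition, so no decomposition can have width below 3. Hence tw(G) = 3 exactly.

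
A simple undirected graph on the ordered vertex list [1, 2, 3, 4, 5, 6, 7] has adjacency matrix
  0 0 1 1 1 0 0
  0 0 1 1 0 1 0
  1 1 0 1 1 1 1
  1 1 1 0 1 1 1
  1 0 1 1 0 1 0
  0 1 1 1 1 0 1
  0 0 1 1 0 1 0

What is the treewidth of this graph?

3

A width-3 tree decomposition is:
Bags: B1 = {2, 3, 4, 6}  B2 = {3, 4, 5, 6}  B3 = {1, 3, 4, 5}  B4 = {3, 4, 6, 7}
Tree: B1–B2, B2–B3, B2–B4
Each bag holds 4 vertices, so the decomposition has width 3, which upper-bounds the treewidth. On the other hand G contains the 4-clique {1, 3, 4, 5}. A clique must lie in a single bag of any decomposition, so no decomposition can have width below 3. Combining the bounds, tw(G) = 3.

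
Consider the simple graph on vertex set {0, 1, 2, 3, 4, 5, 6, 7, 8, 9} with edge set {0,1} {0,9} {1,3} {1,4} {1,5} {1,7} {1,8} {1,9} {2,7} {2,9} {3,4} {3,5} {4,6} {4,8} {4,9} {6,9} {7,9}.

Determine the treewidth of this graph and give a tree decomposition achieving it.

Every bag has size at most 3, so the width is 3 − 1 = 2 and tw(G) ≤ 2. For the lower bound, the 3 vertices {0, 1, 9} are pairwise adjacent, and any tree decomposition puts a clique entirely inside one bag — forcing width ≥ 2. Hence tw(G) = 2 exactly.

Treewidth 2.
One optimal decomposition is:
Bags: B1 = {4, 6, 9}  B2 = {1, 4, 9}  B3 = {0, 1, 9}  B4 = {1, 4, 8}  B5 = {1, 7, 9}  B6 = {1, 3, 4}  B7 = {1, 3, 5}  B8 = {2, 7, 9}
Tree: B1–B2, B2–B3, B2–B4, B3–B5, B2–B6, B6–B7, B5–B8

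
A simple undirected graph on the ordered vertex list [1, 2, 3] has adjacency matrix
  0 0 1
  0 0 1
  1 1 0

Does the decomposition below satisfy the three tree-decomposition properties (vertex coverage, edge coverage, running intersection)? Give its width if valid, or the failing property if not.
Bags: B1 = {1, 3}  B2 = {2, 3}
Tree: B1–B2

Yes; width 1.

Vertex coverage: the bags together contain {1, 2, 3}, the full vertex set. Edge coverage: each edge of G has both endpoints in at least one bag. Running intersection: for every vertex, the bags containing it form a connected subtree. All three properties hold, so this is a valid tree decomposition of width max|bag| − 1 = 1, and hence tw(G) ≤ 1.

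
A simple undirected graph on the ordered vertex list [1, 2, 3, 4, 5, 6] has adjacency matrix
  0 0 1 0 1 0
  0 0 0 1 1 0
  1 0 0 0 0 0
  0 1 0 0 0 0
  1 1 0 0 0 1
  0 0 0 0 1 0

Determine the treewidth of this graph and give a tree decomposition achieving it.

Treewidth 1.
One optimal decomposition is:
Bags: B1 = {1, 5}  B2 = {5, 6}  B3 = {1, 3}  B4 = {2, 5}  B5 = {2, 4}
Tree: B1–B2, B1–B3, B1–B4, B4–B5

The largest bag has 2 vertices, giving width 1; this decomposition certifies tw(G) ≤ 1. Since G has at least one edge (e.g. 5–1), it is not an edgeless graph, so tw(G) ≥ 1. The upper and lower bounds meet at 1, so that is the treewidth.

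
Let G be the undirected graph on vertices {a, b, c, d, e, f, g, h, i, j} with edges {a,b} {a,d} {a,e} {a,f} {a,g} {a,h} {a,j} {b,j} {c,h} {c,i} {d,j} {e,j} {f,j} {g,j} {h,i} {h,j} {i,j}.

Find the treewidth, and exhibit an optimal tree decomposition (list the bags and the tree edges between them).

Treewidth 2.
One such decomposition:
Bags: B1 = {c, h, i}  B2 = {h, i, j}  B3 = {a, h, j}  B4 = {a, d, j}  B5 = {a, g, j}  B6 = {a, b, j}  B7 = {a, f, j}  B8 = {a, e, j}
Tree: B1–B2, B2–B3, B3–B4, B3–B5, B5–B6, B6–B7, B3–B8

Each bag holds 3 vertices, so the decomposition has width 2, which upper-bounds the treewidth. For the lower bound, the 3 vertices {a, d, j} are pairwise adjacent, and any tree decomposition puts a clique entirely inside one bag — forcing width ≥ 2. The upper and lower bounds meet at 2, so that is the treewidth.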